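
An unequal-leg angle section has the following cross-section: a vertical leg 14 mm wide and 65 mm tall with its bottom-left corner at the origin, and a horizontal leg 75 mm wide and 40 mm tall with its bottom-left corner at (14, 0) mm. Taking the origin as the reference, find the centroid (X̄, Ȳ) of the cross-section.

Part | A | x̄ᵢ | ȳᵢ | A·x̄ᵢ | A·ȳᵢ
vertical leg | 910.00 | 7.00 | 32.50 | 6370.00 | 29575.00
horizontal leg | 3000.00 | 51.50 | 20.00 | 154500.00 | 60000.00
Σ | 3910.00 |  |  | 160870.00 | 89575.00
X̄ = 160870.00 / 3910.00 = 41.14 mm
Ȳ = 89575.00 / 3910.00 = 22.91 mm

X̄ = 41.14 mm, Ȳ = 22.91 mm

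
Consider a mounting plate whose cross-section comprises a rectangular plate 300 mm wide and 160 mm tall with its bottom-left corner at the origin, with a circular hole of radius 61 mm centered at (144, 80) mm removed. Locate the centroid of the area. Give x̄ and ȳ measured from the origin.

x̄ = 151.93 mm, ȳ = 80.00 mm

plate: A = 300 × 160 = 48000.00, centroid at (150.00, 80.00).
hole: A = −π·61² = -11689.87, centroid at (144.00, 80.00).
ΣA = 36310.13 mm²
ΣAx̄ = (48000.00)(150.00) + (-11689.87)(144.00) = 5516659.26 mm³
ΣAȳ = (48000.00)(80.00) + (-11689.87)(80.00) = 2904810.70 mm³
x̄ = 5516659.26 / 36310.13 = 151.93 mm
ȳ = 2904810.70 / 36310.13 = 80.00 mm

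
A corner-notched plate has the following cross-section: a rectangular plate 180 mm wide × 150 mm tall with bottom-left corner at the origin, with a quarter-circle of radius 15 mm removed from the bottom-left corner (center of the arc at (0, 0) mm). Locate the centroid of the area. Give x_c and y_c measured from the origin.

plate: A = 180 × 150 = 27000.00, centroid at (90.00, 75.00).
removed quarter-circle: A = −¼π·15² = -176.71, centroid at (6.37, 6.37).
ΣA = 26823.29 mm², ΣAx_c = 2428875.00 mm³, ΣAy_c = 2023875.00 mm³.
x_c = 2428875.00/26823.29 = 90.55 mm; y_c = 2023875.00/26823.29 = 75.45 mm.

x_c = 90.55 mm, y_c = 75.45 mm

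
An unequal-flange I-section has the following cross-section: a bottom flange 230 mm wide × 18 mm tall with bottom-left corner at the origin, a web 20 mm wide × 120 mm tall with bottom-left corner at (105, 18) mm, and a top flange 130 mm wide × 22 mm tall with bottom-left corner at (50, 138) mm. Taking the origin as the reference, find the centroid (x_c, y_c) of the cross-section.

x_c = 115.00 mm, y_c = 69.21 mm

bottom flange: A = 230 × 18 = 4140.00, centroid at (115.00, 9.00).
web: A = 20 × 120 = 2400.00, centroid at (115.00, 78.00).
top flange: A = 130 × 22 = 2860.00, centroid at (115.00, 149.00).
ΣA = 9400.00 mm², ΣAx_c = 1081000.00 mm³, ΣAy_c = 650600.00 mm³.
x_c = 1081000.00/9400.00 = 115.00 mm; y_c = 650600.00/9400.00 = 69.21 mm.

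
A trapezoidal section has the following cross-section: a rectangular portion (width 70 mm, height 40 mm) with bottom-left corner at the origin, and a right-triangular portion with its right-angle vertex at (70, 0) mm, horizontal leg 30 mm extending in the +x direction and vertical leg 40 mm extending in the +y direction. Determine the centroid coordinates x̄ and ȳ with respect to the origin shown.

x̄ = 42.94 mm, ȳ = 18.82 mm

rectangular portion: A = 70 × 40 = 2800.00, centroid at (35.00, 20.00).
triangular portion: A = ½·30·40 = 600.00, centroid at (80.00, 13.33).
ΣA = 3400.00 mm², ΣAx̄ = 146000.00 mm³, ΣAȳ = 64000.00 mm³.
x̄ = 146000.00/3400.00 = 42.94 mm; ȳ = 64000.00/3400.00 = 18.82 mm.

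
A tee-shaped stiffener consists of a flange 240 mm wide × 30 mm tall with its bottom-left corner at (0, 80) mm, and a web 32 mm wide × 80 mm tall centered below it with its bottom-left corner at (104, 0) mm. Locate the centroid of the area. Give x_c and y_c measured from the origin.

web: A = 32 × 80 = 2560.00, centroid at (120.00, 40.00).
flange: A = 240 × 30 = 7200.00, centroid at (120.00, 95.00).
ΣA = 9760.00 mm²
ΣAx_c = (2560.00)(120.00) + (7200.00)(120.00) = 1171200.00 mm³
ΣAy_c = (2560.00)(40.00) + (7200.00)(95.00) = 786400.00 mm³
x_c = 1171200.00 / 9760.00 = 120.00 mm
y_c = 786400.00 / 9760.00 = 80.57 mm

x_c = 120.00 mm, y_c = 80.57 mm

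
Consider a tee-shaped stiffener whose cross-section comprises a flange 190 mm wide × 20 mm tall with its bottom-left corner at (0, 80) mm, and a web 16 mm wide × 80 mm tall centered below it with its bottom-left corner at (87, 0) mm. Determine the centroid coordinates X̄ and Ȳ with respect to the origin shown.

Part | A | x̄ᵢ | ȳᵢ | A·x̄ᵢ | A·ȳᵢ
web | 1280.00 | 95.00 | 40.00 | 121600.00 | 51200.00
flange | 3800.00 | 95.00 | 90.00 | 361000.00 | 342000.00
Σ | 5080.00 |  |  | 482600.00 | 393200.00
X̄ = 482600.00 / 5080.00 = 95.00 mm
Ȳ = 393200.00 / 5080.00 = 77.40 mm

X̄ = 95.00 mm, Ȳ = 77.40 mm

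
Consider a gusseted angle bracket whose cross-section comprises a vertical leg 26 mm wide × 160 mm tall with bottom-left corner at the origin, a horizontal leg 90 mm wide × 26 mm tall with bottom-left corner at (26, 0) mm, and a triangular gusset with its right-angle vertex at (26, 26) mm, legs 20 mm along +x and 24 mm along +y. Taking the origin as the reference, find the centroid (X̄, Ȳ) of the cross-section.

vertical leg: A = 26 × 160 = 4160.00, centroid at (13.00, 80.00).
horizontal leg: A = 90 × 26 = 2340.00, centroid at (71.00, 13.00).
gusset: A = ½·20·24 = 240.00, centroid at (32.67, 34.00).
ΣA = 6740.00 mm², ΣAX̄ = 228060.00 mm³, ΣAȲ = 371380.00 mm³.
X̄ = 228060.00/6740.00 = 33.84 mm; Ȳ = 371380.00/6740.00 = 55.10 mm.

X̄ = 33.84 mm, Ȳ = 55.10 mm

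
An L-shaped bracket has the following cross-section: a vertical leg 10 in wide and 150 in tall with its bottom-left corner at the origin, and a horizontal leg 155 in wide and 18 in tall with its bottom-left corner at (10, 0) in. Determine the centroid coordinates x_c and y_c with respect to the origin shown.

vertical leg: A = 10 × 150 = 1500.00, centroid at (5.00, 75.00).
horizontal leg: A = 155 × 18 = 2790.00, centroid at (87.50, 9.00).
ΣA = 4290.00 in², ΣAx_c = 251625.00 in³, ΣAy_c = 137610.00 in³.
x_c = 251625.00/4290.00 = 58.65 in; y_c = 137610.00/4290.00 = 32.08 in.

x_c = 58.65 in, y_c = 32.08 in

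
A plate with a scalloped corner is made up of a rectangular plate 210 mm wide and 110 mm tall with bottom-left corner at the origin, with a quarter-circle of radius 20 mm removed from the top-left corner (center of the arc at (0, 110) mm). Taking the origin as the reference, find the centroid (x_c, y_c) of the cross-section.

x_c = 106.33 mm, y_c = 54.36 mm

plate: A = 210 × 110 = 23100.00, centroid at (105.00, 55.00).
removed quarter-circle: A = −¼π·20² = -314.16, centroid at (8.49, 101.51).
ΣA = 22785.84 mm², ΣAx_c = 2422833.33 mm³, ΣAy_c = 1238609.15 mm³.
x_c = 2422833.33/22785.84 = 106.33 mm; y_c = 1238609.15/22785.84 = 54.36 mm.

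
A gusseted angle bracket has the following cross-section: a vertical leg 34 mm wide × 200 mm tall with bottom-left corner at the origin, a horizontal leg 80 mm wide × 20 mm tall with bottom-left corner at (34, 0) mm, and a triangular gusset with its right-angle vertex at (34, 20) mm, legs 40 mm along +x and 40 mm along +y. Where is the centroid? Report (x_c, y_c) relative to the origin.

x_c = 29.55 mm, y_c = 78.55 mm

Part | A | x̄ᵢ | ȳᵢ | A·x̄ᵢ | A·ȳᵢ
vertical leg | 6800.00 | 17.00 | 100.00 | 115600.00 | 680000.00
horizontal leg | 1600.00 | 74.00 | 10.00 | 118400.00 | 16000.00
gusset | 800.00 | 47.33 | 33.33 | 37866.67 | 26666.67
Σ | 9200.00 |  |  | 271866.67 | 722666.67
x_c = 271866.67 / 9200.00 = 29.55 mm
y_c = 722666.67 / 9200.00 = 78.55 mm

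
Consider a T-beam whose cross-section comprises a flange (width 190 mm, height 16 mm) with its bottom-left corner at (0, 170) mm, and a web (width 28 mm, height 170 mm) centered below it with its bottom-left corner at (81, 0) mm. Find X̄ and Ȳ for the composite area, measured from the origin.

web: A = 28 × 170 = 4760.00, centroid at (95.00, 85.00).
flange: A = 190 × 16 = 3040.00, centroid at (95.00, 178.00).
ΣA = 7800.00 mm², ΣAX̄ = 741000.00 mm³, ΣAȲ = 945720.00 mm³.
X̄ = 741000.00/7800.00 = 95.00 mm; Ȳ = 945720.00/7800.00 = 121.25 mm.

X̄ = 95.00 mm, Ȳ = 121.25 mm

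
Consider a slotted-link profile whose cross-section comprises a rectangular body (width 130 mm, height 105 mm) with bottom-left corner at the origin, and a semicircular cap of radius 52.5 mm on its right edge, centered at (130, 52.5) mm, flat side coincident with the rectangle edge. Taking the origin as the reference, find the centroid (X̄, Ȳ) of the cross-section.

X̄ = 86.02 mm, Ȳ = 52.50 mm

rectangular body: A = 130 × 105 = 13650.00, centroid at (65.00, 52.50).
semicircular end: A = ½π·52.5² = 4329.51, centroid at (152.28, 52.50).
ΣA = 17979.51 mm², ΣAX̄ = 1546554.71 mm³, ΣAȲ = 943924.14 mm³.
X̄ = 1546554.71/17979.51 = 86.02 mm; Ȳ = 943924.14/17979.51 = 52.50 mm.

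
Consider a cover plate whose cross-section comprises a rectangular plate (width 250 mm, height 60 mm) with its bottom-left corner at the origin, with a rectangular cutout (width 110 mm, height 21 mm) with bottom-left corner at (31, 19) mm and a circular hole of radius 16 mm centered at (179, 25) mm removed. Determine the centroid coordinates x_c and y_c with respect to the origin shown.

x_c = 128.93 mm, y_c = 30.44 mm

Part | A | x̄ᵢ | ȳᵢ | A·x̄ᵢ | A·ȳᵢ
plate | 15000.00 | 125.00 | 30.00 | 1875000.00 | 450000.00
hole 1 | -2310.00 | 86.00 | 29.50 | -198660.00 | -68145.00
hole 2 | -804.25 | 179.00 | 25.00 | -143960.34 | -20106.19
Σ | 11885.75 |  |  | 1532379.66 | 361748.81
x_c = 1532379.66 / 11885.75 = 128.93 mm
y_c = 361748.81 / 11885.75 = 30.44 mm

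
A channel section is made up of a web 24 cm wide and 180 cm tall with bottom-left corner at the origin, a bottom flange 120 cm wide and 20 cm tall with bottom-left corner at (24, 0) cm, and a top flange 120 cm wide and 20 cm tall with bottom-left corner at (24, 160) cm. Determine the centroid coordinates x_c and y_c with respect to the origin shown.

x_c = 49.89 cm, y_c = 90.00 cm

web: A = 24 × 180 = 4320.00, centroid at (12.00, 90.00).
bottom flange: A = 120 × 20 = 2400.00, centroid at (84.00, 10.00).
top flange: A = 120 × 20 = 2400.00, centroid at (84.00, 170.00).
ΣA = 9120.00 cm², ΣAx_c = 455040.00 cm³, ΣAy_c = 820800.00 cm³.
x_c = 455040.00/9120.00 = 49.89 cm; y_c = 820800.00/9120.00 = 90.00 cm.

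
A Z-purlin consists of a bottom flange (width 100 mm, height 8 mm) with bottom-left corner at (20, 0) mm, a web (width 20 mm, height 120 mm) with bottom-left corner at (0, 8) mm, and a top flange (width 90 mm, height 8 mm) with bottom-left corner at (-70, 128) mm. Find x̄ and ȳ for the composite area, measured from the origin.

x̄ = 15.82 mm, ȳ = 66.69 mm

Part | A | x̄ᵢ | ȳᵢ | A·x̄ᵢ | A·ȳᵢ
bottom flange | 800.00 | 70.00 | 4.00 | 56000.00 | 3200.00
web | 2400.00 | 10.00 | 68.00 | 24000.00 | 163200.00
top flange | 720.00 | -25.00 | 132.00 | -18000.00 | 95040.00
Σ | 3920.00 |  |  | 62000.00 | 261440.00
x̄ = 62000.00 / 3920.00 = 15.82 mm
ȳ = 261440.00 / 3920.00 = 66.69 mm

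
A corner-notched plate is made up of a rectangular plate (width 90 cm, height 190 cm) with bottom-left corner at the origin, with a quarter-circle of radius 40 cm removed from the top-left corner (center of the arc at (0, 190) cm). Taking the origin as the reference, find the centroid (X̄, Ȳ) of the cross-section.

plate: A = 90 × 190 = 17100.00, centroid at (45.00, 95.00).
removed quarter-circle: A = −¼π·40² = -1256.64, centroid at (16.98, 173.02).
ΣA = 15843.36 cm²
ΣAX̄ = (17100.00)(45.00) + (-1256.64)(16.98) = 748166.67 cm³
ΣAȲ = (17100.00)(95.00) + (-1256.64)(173.02) = 1407072.29 cm³
X̄ = 748166.67 / 15843.36 = 47.22 cm
Ȳ = 1407072.29 / 15843.36 = 88.81 cm

X̄ = 47.22 cm, Ȳ = 88.81 cm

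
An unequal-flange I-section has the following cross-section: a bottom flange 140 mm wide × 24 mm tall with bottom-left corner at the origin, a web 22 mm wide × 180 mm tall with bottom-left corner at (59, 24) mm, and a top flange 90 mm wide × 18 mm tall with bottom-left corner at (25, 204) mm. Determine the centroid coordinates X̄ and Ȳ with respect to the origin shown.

X̄ = 70.00 mm, Ȳ = 93.60 mm

bottom flange: A = 140 × 24 = 3360.00, centroid at (70.00, 12.00).
web: A = 22 × 180 = 3960.00, centroid at (70.00, 114.00).
top flange: A = 90 × 18 = 1620.00, centroid at (70.00, 213.00).
ΣA = 8940.00 mm²
ΣAX̄ = (3360.00)(70.00) + (3960.00)(70.00) + (1620.00)(70.00) = 625800.00 mm³
ΣAȲ = (3360.00)(12.00) + (3960.00)(114.00) + (1620.00)(213.00) = 836820.00 mm³
X̄ = 625800.00 / 8940.00 = 70.00 mm
Ȳ = 836820.00 / 8940.00 = 93.60 mm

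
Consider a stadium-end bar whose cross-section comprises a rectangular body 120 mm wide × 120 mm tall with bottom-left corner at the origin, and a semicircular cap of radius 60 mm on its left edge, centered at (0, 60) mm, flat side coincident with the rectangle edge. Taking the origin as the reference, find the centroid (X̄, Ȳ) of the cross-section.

Part | A | x̄ᵢ | ȳᵢ | A·x̄ᵢ | A·ȳᵢ
rectangular body | 14400.00 | 60.00 | 60.00 | 864000.00 | 864000.00
semicircular end | 5654.87 | -25.46 | 60.00 | -144000.00 | 339292.01
Σ | 20054.87 |  |  | 720000.00 | 1203292.01
X̄ = 720000.00 / 20054.87 = 35.90 mm
Ȳ = 1203292.01 / 20054.87 = 60.00 mm

X̄ = 35.90 mm, Ȳ = 60.00 mm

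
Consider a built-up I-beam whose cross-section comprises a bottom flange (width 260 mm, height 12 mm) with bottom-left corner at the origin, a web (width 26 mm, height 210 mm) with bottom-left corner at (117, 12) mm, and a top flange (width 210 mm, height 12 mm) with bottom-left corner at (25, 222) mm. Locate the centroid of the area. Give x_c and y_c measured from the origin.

bottom flange: A = 260 × 12 = 3120.00, centroid at (130.00, 6.00).
web: A = 26 × 210 = 5460.00, centroid at (130.00, 117.00).
top flange: A = 210 × 12 = 2520.00, centroid at (130.00, 228.00).
ΣA = 11100.00 mm²
ΣAx_c = (3120.00)(130.00) + (5460.00)(130.00) + (2520.00)(130.00) = 1443000.00 mm³
ΣAy_c = (3120.00)(6.00) + (5460.00)(117.00) + (2520.00)(228.00) = 1232100.00 mm³
x_c = 1443000.00 / 11100.00 = 130.00 mm
y_c = 1232100.00 / 11100.00 = 111.00 mm

x_c = 130.00 mm, y_c = 111.00 mm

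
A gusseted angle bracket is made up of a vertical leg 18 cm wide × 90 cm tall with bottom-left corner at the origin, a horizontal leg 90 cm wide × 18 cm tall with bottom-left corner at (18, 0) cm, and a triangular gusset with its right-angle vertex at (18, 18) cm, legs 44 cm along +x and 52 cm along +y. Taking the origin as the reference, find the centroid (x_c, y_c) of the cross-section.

x_c = 35.13 cm, y_c = 29.17 cm

Part | A | x̄ᵢ | ȳᵢ | A·x̄ᵢ | A·ȳᵢ
vertical leg | 1620.00 | 9.00 | 45.00 | 14580.00 | 72900.00
horizontal leg | 1620.00 | 63.00 | 9.00 | 102060.00 | 14580.00
gusset | 1144.00 | 32.67 | 35.33 | 37370.67 | 40421.33
Σ | 4384.00 |  |  | 154010.67 | 127901.33
x_c = 154010.67 / 4384.00 = 35.13 cm
y_c = 127901.33 / 4384.00 = 29.17 cm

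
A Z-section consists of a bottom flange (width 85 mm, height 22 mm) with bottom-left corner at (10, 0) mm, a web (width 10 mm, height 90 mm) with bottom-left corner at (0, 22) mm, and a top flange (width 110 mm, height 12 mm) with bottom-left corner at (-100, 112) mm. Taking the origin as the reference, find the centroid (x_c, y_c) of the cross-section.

x_c = 10.58 mm, y_c = 57.86 mm

bottom flange: A = 85 × 22 = 1870.00, centroid at (52.50, 11.00).
web: A = 10 × 90 = 900.00, centroid at (5.00, 67.00).
top flange: A = 110 × 12 = 1320.00, centroid at (-45.00, 118.00).
ΣA = 4090.00 mm², ΣAx_c = 43275.00 mm³, ΣAy_c = 236630.00 mm³.
x_c = 43275.00/4090.00 = 10.58 mm; y_c = 236630.00/4090.00 = 57.86 mm.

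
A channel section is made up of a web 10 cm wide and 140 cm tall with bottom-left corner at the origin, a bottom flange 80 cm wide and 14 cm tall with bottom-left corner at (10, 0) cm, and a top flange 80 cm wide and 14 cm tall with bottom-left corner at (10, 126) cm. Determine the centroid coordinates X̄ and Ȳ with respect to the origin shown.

X̄ = 32.69 cm, Ȳ = 70.00 cm

web: A = 10 × 140 = 1400.00, centroid at (5.00, 70.00).
bottom flange: A = 80 × 14 = 1120.00, centroid at (50.00, 7.00).
top flange: A = 80 × 14 = 1120.00, centroid at (50.00, 133.00).
ΣA = 3640.00 cm², ΣAX̄ = 119000.00 cm³, ΣAȲ = 254800.00 cm³.
X̄ = 119000.00/3640.00 = 32.69 cm; Ȳ = 254800.00/3640.00 = 70.00 cm.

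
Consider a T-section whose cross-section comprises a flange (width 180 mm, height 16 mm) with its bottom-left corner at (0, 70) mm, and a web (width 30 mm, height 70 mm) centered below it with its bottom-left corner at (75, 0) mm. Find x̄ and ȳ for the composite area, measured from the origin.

Part | A | x̄ᵢ | ȳᵢ | A·x̄ᵢ | A·ȳᵢ
web | 2100.00 | 90.00 | 35.00 | 189000.00 | 73500.00
flange | 2880.00 | 90.00 | 78.00 | 259200.00 | 224640.00
Σ | 4980.00 |  |  | 448200.00 | 298140.00
x̄ = 448200.00 / 4980.00 = 90.00 mm
ȳ = 298140.00 / 4980.00 = 59.87 mm

x̄ = 90.00 mm, ȳ = 59.87 mm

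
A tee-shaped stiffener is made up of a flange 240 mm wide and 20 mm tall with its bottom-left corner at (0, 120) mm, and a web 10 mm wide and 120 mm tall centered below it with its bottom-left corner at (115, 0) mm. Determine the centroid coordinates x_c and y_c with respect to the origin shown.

web: A = 10 × 120 = 1200.00, centroid at (120.00, 60.00).
flange: A = 240 × 20 = 4800.00, centroid at (120.00, 130.00).
ΣA = 6000.00 mm²
ΣAx_c = (1200.00)(120.00) + (4800.00)(120.00) = 720000.00 mm³
ΣAy_c = (1200.00)(60.00) + (4800.00)(130.00) = 696000.00 mm³
x_c = 720000.00 / 6000.00 = 120.00 mm
y_c = 696000.00 / 6000.00 = 116.00 mm

x_c = 120.00 mm, y_c = 116.00 mm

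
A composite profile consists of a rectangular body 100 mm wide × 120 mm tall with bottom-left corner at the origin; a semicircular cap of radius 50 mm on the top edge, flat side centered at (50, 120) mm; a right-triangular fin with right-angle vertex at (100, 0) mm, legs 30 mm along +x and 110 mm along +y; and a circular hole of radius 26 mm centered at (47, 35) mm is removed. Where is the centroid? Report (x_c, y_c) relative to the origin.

x_c = 56.82 mm, y_c = 81.58 mm

Part | A | x̄ᵢ | ȳᵢ | A·x̄ᵢ | A·ȳᵢ
rectangular body | 12000.00 | 50.00 | 60.00 | 600000.00 | 720000.00
semicircular top | 3926.99 | 50.00 | 141.22 | 196349.54 | 554572.23
triangular fin | 1650.00 | 110.00 | 36.67 | 181500.00 | 60500.00
hole | -2123.72 | 47.00 | 35.00 | -99814.68 | -74330.08
Σ | 15453.27 |  |  | 878034.86 | 1260742.15
x_c = 878034.86 / 15453.27 = 56.82 mm
y_c = 1260742.15 / 15453.27 = 81.58 mm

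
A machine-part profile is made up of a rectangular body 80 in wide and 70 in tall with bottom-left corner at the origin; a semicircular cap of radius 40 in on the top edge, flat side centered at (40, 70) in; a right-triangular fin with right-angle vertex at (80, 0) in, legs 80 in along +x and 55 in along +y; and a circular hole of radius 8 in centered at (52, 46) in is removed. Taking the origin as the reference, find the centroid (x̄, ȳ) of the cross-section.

rectangular body: A = 80 × 70 = 5600.00, centroid at (40.00, 35.00).
semicircular top: A = ½π·40² = 2513.27, centroid at (40.00, 86.98).
triangular fin: A = ½·80·55 = 2200.00, centroid at (106.67, 18.33).
hole: A = −π·8² = -201.06, centroid at (52.00, 46.00).
ΣA = 10112.21 in²
ΣAx̄ = (5600.00)(40.00) + (2513.27)(40.00) + (2200.00)(106.67) + (-201.06)(52.00) = 548742.41 in³
ΣAȳ = (5600.00)(35.00) + (2513.27)(86.98) + (2200.00)(18.33) + (-201.06)(46.00) = 445680.34 in³
x̄ = 548742.41 / 10112.21 = 54.27 in
ȳ = 445680.34 / 10112.21 = 44.07 in

x̄ = 54.27 in, ȳ = 44.07 in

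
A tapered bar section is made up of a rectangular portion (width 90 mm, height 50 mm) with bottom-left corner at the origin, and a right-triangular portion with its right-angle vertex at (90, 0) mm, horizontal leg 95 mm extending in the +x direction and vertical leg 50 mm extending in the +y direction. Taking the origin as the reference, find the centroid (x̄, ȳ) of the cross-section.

x̄ = 71.48 mm, ȳ = 22.12 mm

rectangular portion: A = 90 × 50 = 4500.00, centroid at (45.00, 25.00).
triangular portion: A = ½·95·50 = 2375.00, centroid at (121.67, 16.67).
ΣA = 6875.00 mm², ΣAx̄ = 491458.33 mm³, ΣAȳ = 152083.33 mm³.
x̄ = 491458.33/6875.00 = 71.48 mm; ȳ = 152083.33/6875.00 = 22.12 mm.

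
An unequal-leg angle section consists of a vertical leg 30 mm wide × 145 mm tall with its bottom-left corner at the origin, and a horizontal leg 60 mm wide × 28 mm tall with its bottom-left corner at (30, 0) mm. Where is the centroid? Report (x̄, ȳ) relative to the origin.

x̄ = 27.54 mm, ȳ = 56.20 mm

vertical leg: A = 30 × 145 = 4350.00, centroid at (15.00, 72.50).
horizontal leg: A = 60 × 28 = 1680.00, centroid at (60.00, 14.00).
ΣA = 6030.00 mm², ΣAx̄ = 166050.00 mm³, ΣAȳ = 338895.00 mm³.
x̄ = 166050.00/6030.00 = 27.54 mm; ȳ = 338895.00/6030.00 = 56.20 mm.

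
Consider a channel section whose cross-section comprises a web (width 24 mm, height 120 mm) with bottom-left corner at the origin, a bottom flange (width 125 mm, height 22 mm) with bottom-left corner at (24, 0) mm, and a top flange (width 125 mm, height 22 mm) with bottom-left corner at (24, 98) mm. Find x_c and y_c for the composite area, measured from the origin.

x_c = 60.90 mm, y_c = 60.00 mm

web: A = 24 × 120 = 2880.00, centroid at (12.00, 60.00).
bottom flange: A = 125 × 22 = 2750.00, centroid at (86.50, 11.00).
top flange: A = 125 × 22 = 2750.00, centroid at (86.50, 109.00).
ΣA = 8380.00 mm², ΣAx_c = 510310.00 mm³, ΣAy_c = 502800.00 mm³.
x_c = 510310.00/8380.00 = 60.90 mm; y_c = 502800.00/8380.00 = 60.00 mm.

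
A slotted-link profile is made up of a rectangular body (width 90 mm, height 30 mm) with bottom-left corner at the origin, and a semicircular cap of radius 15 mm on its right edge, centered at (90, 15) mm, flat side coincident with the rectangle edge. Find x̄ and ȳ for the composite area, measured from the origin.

x̄ = 50.95 mm, ȳ = 15.00 mm

Part | A | x̄ᵢ | ȳᵢ | A·x̄ᵢ | A·ȳᵢ
rectangular body | 2700.00 | 45.00 | 15.00 | 121500.00 | 40500.00
semicircular end | 353.43 | 96.37 | 15.00 | 34058.63 | 5301.44
Σ | 3053.43 |  |  | 155558.63 | 45801.44
x̄ = 155558.63 / 3053.43 = 50.95 mm
ȳ = 45801.44 / 3053.43 = 15.00 mm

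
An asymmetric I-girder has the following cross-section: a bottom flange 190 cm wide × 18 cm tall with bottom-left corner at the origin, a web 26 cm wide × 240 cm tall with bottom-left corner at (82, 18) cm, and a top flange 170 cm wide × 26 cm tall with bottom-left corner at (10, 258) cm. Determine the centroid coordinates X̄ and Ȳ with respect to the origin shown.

bottom flange: A = 190 × 18 = 3420.00, centroid at (95.00, 9.00).
web: A = 26 × 240 = 6240.00, centroid at (95.00, 138.00).
top flange: A = 170 × 26 = 4420.00, centroid at (95.00, 271.00).
ΣA = 14080.00 cm²
ΣAX̄ = (3420.00)(95.00) + (6240.00)(95.00) + (4420.00)(95.00) = 1337600.00 cm³
ΣAȲ = (3420.00)(9.00) + (6240.00)(138.00) + (4420.00)(271.00) = 2089720.00 cm³
X̄ = 1337600.00 / 14080.00 = 95.00 cm
Ȳ = 2089720.00 / 14080.00 = 148.42 cm

X̄ = 95.00 cm, Ȳ = 148.42 cm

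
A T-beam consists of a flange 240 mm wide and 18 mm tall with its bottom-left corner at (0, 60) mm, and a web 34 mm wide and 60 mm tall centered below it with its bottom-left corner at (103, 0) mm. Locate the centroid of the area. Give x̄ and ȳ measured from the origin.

web: A = 34 × 60 = 2040.00, centroid at (120.00, 30.00).
flange: A = 240 × 18 = 4320.00, centroid at (120.00, 69.00).
ΣA = 6360.00 mm²
ΣAx̄ = (2040.00)(120.00) + (4320.00)(120.00) = 763200.00 mm³
ΣAȳ = (2040.00)(30.00) + (4320.00)(69.00) = 359280.00 mm³
x̄ = 763200.00 / 6360.00 = 120.00 mm
ȳ = 359280.00 / 6360.00 = 56.49 mm

x̄ = 120.00 mm, ȳ = 56.49 mm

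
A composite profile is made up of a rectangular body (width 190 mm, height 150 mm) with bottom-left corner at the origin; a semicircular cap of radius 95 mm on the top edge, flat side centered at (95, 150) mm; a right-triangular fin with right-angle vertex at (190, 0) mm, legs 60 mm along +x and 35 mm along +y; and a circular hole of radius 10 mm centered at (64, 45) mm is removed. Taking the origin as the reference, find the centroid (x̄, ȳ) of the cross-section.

rectangular body: A = 190 × 150 = 28500.00, centroid at (95.00, 75.00).
semicircular top: A = ½π·95² = 14176.44, centroid at (95.00, 190.32).
triangular fin: A = ½·60·35 = 1050.00, centroid at (210.00, 11.67).
hole: A = −π·10² = -314.16, centroid at (64.00, 45.00).
ΣA = 43412.28 mm²
ΣAx̄ = (28500.00)(95.00) + (14176.44)(95.00) + (1050.00)(210.00) + (-314.16)(64.00) = 4254655.31 mm³
ΣAȳ = (28500.00)(75.00) + (14176.44)(190.32) + (1050.00)(11.67) + (-314.16)(45.00) = 4833661.69 mm³
x̄ = 4254655.31 / 43412.28 = 98.01 mm
ȳ = 4833661.69 / 43412.28 = 111.34 mm

x̄ = 98.01 mm, ȳ = 111.34 mm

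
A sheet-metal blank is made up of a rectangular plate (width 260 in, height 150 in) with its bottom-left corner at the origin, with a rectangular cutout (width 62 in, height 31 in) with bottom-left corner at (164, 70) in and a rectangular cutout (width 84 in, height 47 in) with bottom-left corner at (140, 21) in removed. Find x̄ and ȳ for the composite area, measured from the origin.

plate: A = 260 × 150 = 39000.00, centroid at (130.00, 75.00).
hole 1: A = −(62 × 31) = -1922.00, centroid at (195.00, 85.50).
hole 2: A = −(84 × 47) = -3948.00, centroid at (182.00, 44.50).
ΣA = 33130.00 in²
ΣAx̄ = (39000.00)(130.00) + (-1922.00)(195.00) + (-3948.00)(182.00) = 3976674.00 in³
ΣAȳ = (39000.00)(75.00) + (-1922.00)(85.50) + (-3948.00)(44.50) = 2584983.00 in³
x̄ = 3976674.00 / 33130.00 = 120.03 in
ȳ = 2584983.00 / 33130.00 = 78.03 in

x̄ = 120.03 in, ȳ = 78.03 in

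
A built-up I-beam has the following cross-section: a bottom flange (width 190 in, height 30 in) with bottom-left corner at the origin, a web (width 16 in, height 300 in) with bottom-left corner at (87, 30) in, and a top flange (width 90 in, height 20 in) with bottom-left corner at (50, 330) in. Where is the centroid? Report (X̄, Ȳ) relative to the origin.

X̄ = 95.00 in, Ȳ = 126.95 in

bottom flange: A = 190 × 30 = 5700.00, centroid at (95.00, 15.00).
web: A = 16 × 300 = 4800.00, centroid at (95.00, 180.00).
top flange: A = 90 × 20 = 1800.00, centroid at (95.00, 340.00).
ΣA = 12300.00 in², ΣAX̄ = 1168500.00 in³, ΣAȲ = 1561500.00 in³.
X̄ = 1168500.00/12300.00 = 95.00 in; Ȳ = 1561500.00/12300.00 = 126.95 in.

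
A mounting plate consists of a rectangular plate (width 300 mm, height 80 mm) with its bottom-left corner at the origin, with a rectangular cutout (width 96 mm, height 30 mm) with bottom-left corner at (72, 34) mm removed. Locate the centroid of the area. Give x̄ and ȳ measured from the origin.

plate: A = 300 × 80 = 24000.00, centroid at (150.00, 40.00).
hole: A = −(96 × 30) = -2880.00, centroid at (120.00, 49.00).
ΣA = 21120.00 mm², ΣAx̄ = 3254400.00 mm³, ΣAȳ = 818880.00 mm³.
x̄ = 3254400.00/21120.00 = 154.09 mm; ȳ = 818880.00/21120.00 = 38.77 mm.

x̄ = 154.09 mm, ȳ = 38.77 mm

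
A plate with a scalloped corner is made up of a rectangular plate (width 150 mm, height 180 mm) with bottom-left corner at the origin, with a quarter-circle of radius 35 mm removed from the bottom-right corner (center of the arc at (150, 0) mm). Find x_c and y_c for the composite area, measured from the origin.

x_c = 72.78 mm, y_c = 92.78 mm

plate: A = 150 × 180 = 27000.00, centroid at (75.00, 90.00).
removed quarter-circle: A = −¼π·35² = -962.11, centroid at (135.15, 14.85).
ΣA = 26037.89 mm²
ΣAx_c = (27000.00)(75.00) + (-962.11)(135.15) = 1894974.75 mm³
ΣAy_c = (27000.00)(90.00) + (-962.11)(14.85) = 2415708.33 mm³
x_c = 1894974.75 / 26037.89 = 72.78 mm
y_c = 2415708.33 / 26037.89 = 92.78 mm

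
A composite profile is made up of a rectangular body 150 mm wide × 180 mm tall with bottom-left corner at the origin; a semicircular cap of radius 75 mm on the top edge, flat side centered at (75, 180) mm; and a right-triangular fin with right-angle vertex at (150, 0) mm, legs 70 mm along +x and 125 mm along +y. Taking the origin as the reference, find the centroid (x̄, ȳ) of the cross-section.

x̄ = 85.70 mm, ȳ = 111.51 mm

rectangular body: A = 150 × 180 = 27000.00, centroid at (75.00, 90.00).
semicircular top: A = ½π·75² = 8835.73, centroid at (75.00, 211.83).
triangular fin: A = ½·70·125 = 4375.00, centroid at (173.33, 41.67).
ΣA = 40210.73 mm², ΣAx̄ = 3446013.03 mm³, ΣAȳ = 4483972.95 mm³.
x̄ = 3446013.03/40210.73 = 85.70 mm; ȳ = 4483972.95/40210.73 = 111.51 mm.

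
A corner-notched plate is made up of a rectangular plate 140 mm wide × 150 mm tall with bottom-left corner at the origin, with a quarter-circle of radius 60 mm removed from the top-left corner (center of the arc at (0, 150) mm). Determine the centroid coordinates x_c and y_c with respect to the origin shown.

x_c = 76.93 mm, y_c = 67.29 mm

plate: A = 140 × 150 = 21000.00, centroid at (70.00, 75.00).
removed quarter-circle: A = −¼π·60² = -2827.43, centroid at (25.46, 124.54).
ΣA = 18172.57 mm²
ΣAx_c = (21000.00)(70.00) + (-2827.43)(25.46) = 1398000.00 mm³
ΣAy_c = (21000.00)(75.00) + (-2827.43)(124.54) = 1222884.99 mm³
x_c = 1398000.00 / 18172.57 = 76.93 mm
y_c = 1222884.99 / 18172.57 = 67.29 mm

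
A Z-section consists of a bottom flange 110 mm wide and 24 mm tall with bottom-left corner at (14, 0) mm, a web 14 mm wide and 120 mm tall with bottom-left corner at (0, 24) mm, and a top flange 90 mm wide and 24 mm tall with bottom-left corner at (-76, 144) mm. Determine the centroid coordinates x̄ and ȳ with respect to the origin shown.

bottom flange: A = 110 × 24 = 2640.00, centroid at (69.00, 12.00).
web: A = 14 × 120 = 1680.00, centroid at (7.00, 84.00).
top flange: A = 90 × 24 = 2160.00, centroid at (-31.00, 156.00).
ΣA = 6480.00 mm²
ΣAx̄ = (2640.00)(69.00) + (1680.00)(7.00) + (2160.00)(-31.00) = 126960.00 mm³
ΣAȳ = (2640.00)(12.00) + (1680.00)(84.00) + (2160.00)(156.00) = 509760.00 mm³
x̄ = 126960.00 / 6480.00 = 19.59 mm
ȳ = 509760.00 / 6480.00 = 78.67 mm

x̄ = 19.59 mm, ȳ = 78.67 mm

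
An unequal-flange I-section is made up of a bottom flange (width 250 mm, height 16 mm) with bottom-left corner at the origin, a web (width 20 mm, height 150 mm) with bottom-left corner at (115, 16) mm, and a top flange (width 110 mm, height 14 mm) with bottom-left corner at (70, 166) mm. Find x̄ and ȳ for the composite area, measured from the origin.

x̄ = 125.00 mm, ȳ = 66.91 mm

bottom flange: A = 250 × 16 = 4000.00, centroid at (125.00, 8.00).
web: A = 20 × 150 = 3000.00, centroid at (125.00, 91.00).
top flange: A = 110 × 14 = 1540.00, centroid at (125.00, 173.00).
ΣA = 8540.00 mm², ΣAx̄ = 1067500.00 mm³, ΣAȳ = 571420.00 mm³.
x̄ = 1067500.00/8540.00 = 125.00 mm; ȳ = 571420.00/8540.00 = 66.91 mm.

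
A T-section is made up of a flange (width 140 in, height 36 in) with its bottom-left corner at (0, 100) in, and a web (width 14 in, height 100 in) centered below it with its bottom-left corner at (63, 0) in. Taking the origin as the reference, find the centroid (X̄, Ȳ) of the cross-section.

Part | A | x̄ᵢ | ȳᵢ | A·x̄ᵢ | A·ȳᵢ
web | 1400.00 | 70.00 | 50.00 | 98000.00 | 70000.00
flange | 5040.00 | 70.00 | 118.00 | 352800.00 | 594720.00
Σ | 6440.00 |  |  | 450800.00 | 664720.00
X̄ = 450800.00 / 6440.00 = 70.00 in
Ȳ = 664720.00 / 6440.00 = 103.22 in

X̄ = 70.00 in, Ȳ = 103.22 in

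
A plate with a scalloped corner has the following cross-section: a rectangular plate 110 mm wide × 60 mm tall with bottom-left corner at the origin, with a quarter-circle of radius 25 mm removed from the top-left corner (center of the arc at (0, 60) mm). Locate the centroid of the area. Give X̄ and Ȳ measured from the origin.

X̄ = 58.57 mm, Ȳ = 28.44 mm

plate: A = 110 × 60 = 6600.00, centroid at (55.00, 30.00).
removed quarter-circle: A = −¼π·25² = -490.87, centroid at (10.61, 49.39).
ΣA = 6109.13 mm²
ΣAX̄ = (6600.00)(55.00) + (-490.87)(10.61) = 357791.67 mm³
ΣAȲ = (6600.00)(30.00) + (-490.87)(49.39) = 173755.90 mm³
X̄ = 357791.67 / 6109.13 = 58.57 mm
Ȳ = 173755.90 / 6109.13 = 28.44 mm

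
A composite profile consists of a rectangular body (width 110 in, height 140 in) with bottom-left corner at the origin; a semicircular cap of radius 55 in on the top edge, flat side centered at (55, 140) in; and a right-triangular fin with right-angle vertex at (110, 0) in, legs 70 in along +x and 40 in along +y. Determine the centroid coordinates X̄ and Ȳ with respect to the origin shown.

X̄ = 60.09 in, Ȳ = 86.90 in

rectangular body: A = 110 × 140 = 15400.00, centroid at (55.00, 70.00).
semicircular top: A = ½π·55² = 4751.66, centroid at (55.00, 163.34).
triangular fin: A = ½·70·40 = 1400.00, centroid at (133.33, 13.33).
ΣA = 21551.66 in²
ΣAX̄ = (15400.00)(55.00) + (4751.66)(55.00) + (1400.00)(133.33) = 1295007.91 in³
ΣAȲ = (15400.00)(70.00) + (4751.66)(163.34) + (1400.00)(13.33) = 1872815.58 in³
X̄ = 1295007.91 / 21551.66 = 60.09 in
Ȳ = 1872815.58 / 21551.66 = 86.90 in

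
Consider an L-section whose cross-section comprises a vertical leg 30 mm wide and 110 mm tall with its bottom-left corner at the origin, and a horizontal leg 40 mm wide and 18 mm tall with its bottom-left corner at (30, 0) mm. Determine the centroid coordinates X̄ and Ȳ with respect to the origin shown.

X̄ = 21.27 mm, Ȳ = 46.76 mm

vertical leg: A = 30 × 110 = 3300.00, centroid at (15.00, 55.00).
horizontal leg: A = 40 × 18 = 720.00, centroid at (50.00, 9.00).
ΣA = 4020.00 mm²
ΣAX̄ = (3300.00)(15.00) + (720.00)(50.00) = 85500.00 mm³
ΣAȲ = (3300.00)(55.00) + (720.00)(9.00) = 187980.00 mm³
X̄ = 85500.00 / 4020.00 = 21.27 mm
Ȳ = 187980.00 / 4020.00 = 46.76 mm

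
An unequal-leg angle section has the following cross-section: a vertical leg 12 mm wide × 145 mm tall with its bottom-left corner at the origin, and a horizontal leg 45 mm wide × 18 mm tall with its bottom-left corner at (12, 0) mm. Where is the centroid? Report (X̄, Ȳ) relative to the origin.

vertical leg: A = 12 × 145 = 1740.00, centroid at (6.00, 72.50).
horizontal leg: A = 45 × 18 = 810.00, centroid at (34.50, 9.00).
ΣA = 2550.00 mm², ΣAX̄ = 38385.00 mm³, ΣAȲ = 133440.00 mm³.
X̄ = 38385.00/2550.00 = 15.05 mm; Ȳ = 133440.00/2550.00 = 52.33 mm.

X̄ = 15.05 mm, Ȳ = 52.33 mm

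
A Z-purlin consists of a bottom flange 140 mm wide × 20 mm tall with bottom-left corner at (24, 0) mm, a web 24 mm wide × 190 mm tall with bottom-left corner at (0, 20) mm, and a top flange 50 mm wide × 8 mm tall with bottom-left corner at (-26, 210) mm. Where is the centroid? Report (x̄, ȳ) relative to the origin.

bottom flange: A = 140 × 20 = 2800.00, centroid at (94.00, 10.00).
web: A = 24 × 190 = 4560.00, centroid at (12.00, 115.00).
top flange: A = 50 × 8 = 400.00, centroid at (-1.00, 214.00).
ΣA = 7760.00 mm², ΣAx̄ = 317520.00 mm³, ΣAȳ = 638000.00 mm³.
x̄ = 317520.00/7760.00 = 40.92 mm; ȳ = 638000.00/7760.00 = 82.22 mm.

x̄ = 40.92 mm, ȳ = 82.22 mm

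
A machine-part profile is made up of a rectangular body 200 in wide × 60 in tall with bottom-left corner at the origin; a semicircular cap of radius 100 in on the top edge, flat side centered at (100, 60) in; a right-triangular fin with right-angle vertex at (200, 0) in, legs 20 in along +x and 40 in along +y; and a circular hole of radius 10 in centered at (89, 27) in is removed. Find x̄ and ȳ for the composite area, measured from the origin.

rectangular body: A = 200 × 60 = 12000.00, centroid at (100.00, 30.00).
semicircular top: A = ½π·100² = 15707.96, centroid at (100.00, 102.44).
triangular fin: A = ½·20·40 = 400.00, centroid at (206.67, 13.33).
hole: A = −π·10² = -314.16, centroid at (89.00, 27.00).
ΣA = 27793.80 in²
ΣAx̄ = (12000.00)(100.00) + (15707.96)(100.00) + (400.00)(206.67) + (-314.16)(89.00) = 2825502.82 in³
ΣAȳ = (12000.00)(30.00) + (15707.96)(102.44) + (400.00)(13.33) + (-314.16)(27.00) = 1965995.50 in³
x̄ = 2825502.82 / 27793.80 = 101.66 in
ȳ = 1965995.50 / 27793.80 = 70.74 in

x̄ = 101.66 in, ȳ = 70.74 in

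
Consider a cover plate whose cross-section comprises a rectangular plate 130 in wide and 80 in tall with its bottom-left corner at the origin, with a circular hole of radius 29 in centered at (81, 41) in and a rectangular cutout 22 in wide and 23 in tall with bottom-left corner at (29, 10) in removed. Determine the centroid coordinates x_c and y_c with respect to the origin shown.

x_c = 60.92 in, y_c = 40.93 in

plate: A = 130 × 80 = 10400.00, centroid at (65.00, 40.00).
hole 1: A = −π·29² = -2642.08, centroid at (81.00, 41.00).
hole 2: A = −(22 × 23) = -506.00, centroid at (40.00, 21.50).
ΣA = 7251.92 in²
ΣAx_c = (10400.00)(65.00) + (-2642.08)(81.00) + (-506.00)(40.00) = 441751.57 in³
ΣAy_c = (10400.00)(40.00) + (-2642.08)(41.00) + (-506.00)(21.50) = 296795.74 in³
x_c = 441751.57 / 7251.92 = 60.92 in
y_c = 296795.74 / 7251.92 = 40.93 in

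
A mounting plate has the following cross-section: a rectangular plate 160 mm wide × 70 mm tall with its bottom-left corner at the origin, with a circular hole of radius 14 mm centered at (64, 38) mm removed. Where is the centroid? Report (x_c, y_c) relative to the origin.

x_c = 80.93 mm, y_c = 34.83 mm

plate: A = 160 × 70 = 11200.00, centroid at (80.00, 35.00).
hole: A = −π·14² = -615.75, centroid at (64.00, 38.00).
ΣA = 10584.25 mm², ΣAx_c = 856591.86 mm³, ΣAy_c = 368601.42 mm³.
x_c = 856591.86/10584.25 = 80.93 mm; y_c = 368601.42/10584.25 = 34.83 mm.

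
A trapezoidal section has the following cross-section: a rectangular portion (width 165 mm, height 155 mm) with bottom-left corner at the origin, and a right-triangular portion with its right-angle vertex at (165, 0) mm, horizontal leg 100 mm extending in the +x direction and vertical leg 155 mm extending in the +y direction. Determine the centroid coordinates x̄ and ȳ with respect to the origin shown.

Part | A | x̄ᵢ | ȳᵢ | A·x̄ᵢ | A·ȳᵢ
rectangular portion | 25575.00 | 82.50 | 77.50 | 2109937.50 | 1982062.50
triangular portion | 7750.00 | 198.33 | 51.67 | 1537083.33 | 400416.67
Σ | 33325.00 |  |  | 3647020.83 | 2382479.17
x̄ = 3647020.83 / 33325.00 = 109.44 mm
ȳ = 2382479.17 / 33325.00 = 71.49 mm

x̄ = 109.44 mm, ȳ = 71.49 mm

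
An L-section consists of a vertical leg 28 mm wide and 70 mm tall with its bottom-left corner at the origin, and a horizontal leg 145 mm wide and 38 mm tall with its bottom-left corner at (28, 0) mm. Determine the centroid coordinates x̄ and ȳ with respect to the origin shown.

Part | A | x̄ᵢ | ȳᵢ | A·x̄ᵢ | A·ȳᵢ
vertical leg | 1960.00 | 14.00 | 35.00 | 27440.00 | 68600.00
horizontal leg | 5510.00 | 100.50 | 19.00 | 553755.00 | 104690.00
Σ | 7470.00 |  |  | 581195.00 | 173290.00
x̄ = 581195.00 / 7470.00 = 77.80 mm
ȳ = 173290.00 / 7470.00 = 23.20 mm

x̄ = 77.80 mm, ȳ = 23.20 mm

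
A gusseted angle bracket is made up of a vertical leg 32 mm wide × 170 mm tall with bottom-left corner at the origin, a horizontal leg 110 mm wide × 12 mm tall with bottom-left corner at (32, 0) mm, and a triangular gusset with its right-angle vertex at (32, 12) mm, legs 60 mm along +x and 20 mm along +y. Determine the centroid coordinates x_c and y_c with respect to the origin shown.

x_c = 31.67 mm, y_c = 65.42 mm

vertical leg: A = 32 × 170 = 5440.00, centroid at (16.00, 85.00).
horizontal leg: A = 110 × 12 = 1320.00, centroid at (87.00, 6.00).
gusset: A = ½·60·20 = 600.00, centroid at (52.00, 18.67).
ΣA = 7360.00 mm², ΣAx_c = 233080.00 mm³, ΣAy_c = 481520.00 mm³.
x_c = 233080.00/7360.00 = 31.67 mm; y_c = 481520.00/7360.00 = 65.42 mm.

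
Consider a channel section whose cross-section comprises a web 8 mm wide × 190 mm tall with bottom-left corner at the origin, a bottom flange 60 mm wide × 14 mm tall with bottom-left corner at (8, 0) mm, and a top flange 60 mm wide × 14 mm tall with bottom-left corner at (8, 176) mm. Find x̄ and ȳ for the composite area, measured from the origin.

web: A = 8 × 190 = 1520.00, centroid at (4.00, 95.00).
bottom flange: A = 60 × 14 = 840.00, centroid at (38.00, 7.00).
top flange: A = 60 × 14 = 840.00, centroid at (38.00, 183.00).
ΣA = 3200.00 mm²
ΣAx̄ = (1520.00)(4.00) + (840.00)(38.00) + (840.00)(38.00) = 69920.00 mm³
ΣAȳ = (1520.00)(95.00) + (840.00)(7.00) + (840.00)(183.00) = 304000.00 mm³
x̄ = 69920.00 / 3200.00 = 21.85 mm
ȳ = 304000.00 / 3200.00 = 95.00 mm

x̄ = 21.85 mm, ȳ = 95.00 mm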